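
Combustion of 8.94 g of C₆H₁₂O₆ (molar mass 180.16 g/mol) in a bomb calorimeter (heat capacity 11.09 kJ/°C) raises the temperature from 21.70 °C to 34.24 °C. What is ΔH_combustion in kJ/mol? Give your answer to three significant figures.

ΔH = -2800 kJ/mol

ΔT = 34.24 − 21.70 = 12.54 °C
q_cal = C_cal × ΔT = 11.09 × 12.54 = 139.0686 kJ
n = 8.94 / 180.16 = 0.04962 mol
q_rxn = −q_cal = -139.0686 kJ
ΔH = -139.0686 / 0.04962 = -2803 kJ/mol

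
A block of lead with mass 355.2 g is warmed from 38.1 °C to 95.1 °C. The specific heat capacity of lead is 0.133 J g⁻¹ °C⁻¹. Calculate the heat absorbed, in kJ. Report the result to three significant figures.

q = m c ΔT = 355.2 × 0.133 × (95.1 − 38.1)
q = 355.2 × 0.133 × 57.0 = 2693 J = 2.69 kJ

q = 2.69 kJ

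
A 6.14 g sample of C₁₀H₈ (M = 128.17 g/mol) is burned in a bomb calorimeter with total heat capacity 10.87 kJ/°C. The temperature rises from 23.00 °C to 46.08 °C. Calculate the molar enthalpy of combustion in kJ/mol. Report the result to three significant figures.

ΔT = 46.08 − 23.00 = 23.08 °C
q_cal = C_cal × ΔT = 10.87 × 23.08 = 250.8796 kJ
n = 6.14 / 128.17 = 0.04791 mol
q_rxn = −q_cal = -250.8796 kJ
ΔH = -250.8796 / 0.04791 = -5236 kJ/mol

ΔH = -5240 kJ/mol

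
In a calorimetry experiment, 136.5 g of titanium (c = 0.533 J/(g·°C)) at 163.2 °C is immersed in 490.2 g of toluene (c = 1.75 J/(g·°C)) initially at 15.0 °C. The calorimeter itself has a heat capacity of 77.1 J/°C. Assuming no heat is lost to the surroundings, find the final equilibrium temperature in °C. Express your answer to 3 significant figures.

T_f = 25.7 °C

Heat lost by titanium = heat gained by toluene + calorimeter.
(136.5)(0.533)(163.2 − T) = [(490.2)(1.75) + 77.1](T − 15.0)
72.7545 (163.2 − T) = 934.95 (T − 15.0)
11874 − 72.7545 T = 934.95 T − 14024
25898 = 1007.7045 T
T = 25.70 °C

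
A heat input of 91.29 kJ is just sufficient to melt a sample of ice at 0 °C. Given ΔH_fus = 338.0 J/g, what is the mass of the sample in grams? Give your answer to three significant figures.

m = 270 g

m = q / ΔH_fus = 91290 J / 338.0 J/g = 270 g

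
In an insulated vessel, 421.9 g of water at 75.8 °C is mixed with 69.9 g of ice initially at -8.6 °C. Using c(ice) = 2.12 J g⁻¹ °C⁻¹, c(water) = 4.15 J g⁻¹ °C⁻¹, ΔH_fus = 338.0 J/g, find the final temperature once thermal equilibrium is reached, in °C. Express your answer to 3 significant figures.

T_f = 52.8 °C

Heat to bring ice to 0 °C and melt it: q₁ = 69.9×2.12×8.6 + 69.9×338.0 = 24901 J
Heat the water can supply cooling to 0 °C: 421.9×4.15×75.8 = 132717 J > q₁, so all ice melts.
Energy balance: 421.9×4.15×(75.8 − T) = 24901 + 69.9×4.15×(T − 0)
1750.885(75.8 − T) = 24901 + 290.085 T
132717 − 24901 = 2040.970 T
T = 107816 / 2040.970 = 52.83 °C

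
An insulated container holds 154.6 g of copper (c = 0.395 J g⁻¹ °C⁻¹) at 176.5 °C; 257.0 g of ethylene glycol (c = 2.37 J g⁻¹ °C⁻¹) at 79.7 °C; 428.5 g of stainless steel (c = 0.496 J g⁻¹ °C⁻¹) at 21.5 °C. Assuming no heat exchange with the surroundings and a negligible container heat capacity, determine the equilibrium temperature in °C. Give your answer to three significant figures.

Σ mᵢcᵢ(T − Tᵢ) = 0  ⇒  T = Σ mᵢcᵢTᵢ / Σ mᵢcᵢ
Σ mᵢcᵢ = 154.6×0.395 + 257.0×2.37 + 428.5×0.496 = 882.693
Σ mᵢcᵢTᵢ = 61.067×176.5 + 609.09×79.7 + 212.536×21.5 = 63892
T = 63892 / 882.693 = 72.38 °C

T_f = 72.4 °C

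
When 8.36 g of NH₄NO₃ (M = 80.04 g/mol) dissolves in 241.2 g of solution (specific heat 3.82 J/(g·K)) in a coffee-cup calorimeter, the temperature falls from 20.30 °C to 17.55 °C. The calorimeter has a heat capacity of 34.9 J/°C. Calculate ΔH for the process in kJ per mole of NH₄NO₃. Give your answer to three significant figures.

|ΔT| = |17.55 − 20.30| = 2.75 °C
|q_surr| = (241.2 × 3.82 + 34.9) × 2.75 = 956.284 × 2.75 = 2630 J
n(NH₄NO₃) = 8.36 / 80.04 = 0.1044 mol
Temperature fell, so q_rxn = +|q_surr| = 2.630 kJ
ΔH = q_rxn / n = 25.19 kJ/mol

ΔH = 25.2 kJ/mol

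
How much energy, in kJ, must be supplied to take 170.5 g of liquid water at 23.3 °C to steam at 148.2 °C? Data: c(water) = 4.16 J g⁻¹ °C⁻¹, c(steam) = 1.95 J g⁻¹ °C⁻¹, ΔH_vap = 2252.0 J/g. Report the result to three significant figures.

q1 (heat water 23.3→100.0 °C): 170.5 × 4.16 × 76.7 = 54402 J
q2 (vaporize at 100 °C): 170.5 × 2252.0 = 383966 J
q3 (heat steam 100.0→148.2 °C): 170.5 × 1.95 × 48.2 = 16025 J
Total: 54402 + 383966 + 16025 = 454393 J = 454 kJ

q = 454 kJ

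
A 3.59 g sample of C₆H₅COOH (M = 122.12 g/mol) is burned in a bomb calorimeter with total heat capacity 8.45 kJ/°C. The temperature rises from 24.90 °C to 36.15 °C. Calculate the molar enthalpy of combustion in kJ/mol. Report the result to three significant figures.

ΔH = -3230 kJ/mol

ΔT = 36.15 − 24.90 = 11.25 °C
q_cal = C_cal × ΔT = 8.45 × 11.25 = 95.0625 kJ
n = 3.59 / 122.12 = 0.02940 mol
q_rxn = −q_cal = -95.0625 kJ
ΔH = -95.0625 / 0.02940 = -3233 kJ/mol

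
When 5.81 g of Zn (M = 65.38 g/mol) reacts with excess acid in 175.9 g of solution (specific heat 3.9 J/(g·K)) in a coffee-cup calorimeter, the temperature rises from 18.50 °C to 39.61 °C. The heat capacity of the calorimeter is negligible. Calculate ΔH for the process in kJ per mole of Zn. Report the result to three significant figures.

|ΔT| = |39.61 − 18.50| = 21.11 °C
|q_surr| = (175.9 × 3.9) × 21.11 = 686.01 × 21.11 = 14480 J
n(Zn) = 5.81 / 65.38 = 0.08887 mol
Temperature rose, so q_rxn = −|q_surr| = -14.48 kJ
ΔH = q_rxn / n = -162.9 kJ/mol

ΔH = -163 kJ/mol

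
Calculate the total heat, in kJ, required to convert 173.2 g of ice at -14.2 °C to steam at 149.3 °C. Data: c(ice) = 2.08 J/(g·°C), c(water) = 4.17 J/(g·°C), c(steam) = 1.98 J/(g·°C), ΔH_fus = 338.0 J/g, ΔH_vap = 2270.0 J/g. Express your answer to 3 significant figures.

q1 (heat ice -14.2→0.0 °C): 173.2 × 2.08 × 14.2 = 5116 J
q2 (melt at 0 °C): 173.2 × 338.0 = 58542 J
q3 (heat water 0.0→100.0 °C): 173.2 × 4.17 × 100.0 = 72224 J
q4 (vaporize at 100 °C): 173.2 × 2270.0 = 393164 J
q5 (heat steam 100.0→149.3 °C): 173.2 × 1.98 × 49.3 = 16907 J
Total: 5116 + 58542 + 72224 + 393164 + 16907 = 545953 J = 546 kJ

q = 546 kJ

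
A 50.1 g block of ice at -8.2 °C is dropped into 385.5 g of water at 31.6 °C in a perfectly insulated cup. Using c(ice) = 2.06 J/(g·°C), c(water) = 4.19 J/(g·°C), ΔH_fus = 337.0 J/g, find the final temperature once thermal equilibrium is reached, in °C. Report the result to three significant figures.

Heat to bring ice to 0 °C and melt it: q₁ = 50.1×2.06×8.2 + 50.1×337.0 = 17730 J
Heat the water can supply cooling to 0 °C: 385.5×4.19×31.6 = 51041.7 J > q₁, so all ice melts.
Energy balance: 385.5×4.19×(31.6 − T) = 17730 + 50.1×4.19×(T − 0)
1615.245(31.6 − T) = 17730 + 209.919 T
51041.7 − 17730 = 1825.164 T
T = 33311.7 / 1825.164 = 18.25 °C

T_f = 18.3 °C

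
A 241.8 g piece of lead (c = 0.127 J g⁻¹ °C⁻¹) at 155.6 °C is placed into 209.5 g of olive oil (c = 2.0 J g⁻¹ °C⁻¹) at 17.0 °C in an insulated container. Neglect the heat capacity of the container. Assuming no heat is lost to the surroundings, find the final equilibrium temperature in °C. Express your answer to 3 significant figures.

Heat lost by lead = heat gained by olive oil.
(241.8)(0.127)(155.6 − T) = (209.5)(2.0)(T − 17.0)
30.7086 (155.6 − T) = 419 (T − 17.0)
4778.3 − 30.7086 T = 419 T − 7123.0
11901.3 = 449.7086 T
T = 26.46 °C

T_f = 26.5 °C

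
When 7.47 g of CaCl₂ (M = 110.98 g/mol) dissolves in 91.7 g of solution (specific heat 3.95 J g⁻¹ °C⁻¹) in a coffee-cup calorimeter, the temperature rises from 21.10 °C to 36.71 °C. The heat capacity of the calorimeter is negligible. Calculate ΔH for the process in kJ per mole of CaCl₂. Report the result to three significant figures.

ΔH = -84.0 kJ/mol

|ΔT| = |36.71 − 21.10| = 15.61 °C
|q_surr| = (91.7 × 3.95) × 15.61 = 362.215 × 15.61 = 5654 J
n(CaCl₂) = 7.47 / 110.98 = 0.06731 mol
Temperature rose, so q_rxn = −|q_surr| = -5.654 kJ
ΔH = q_rxn / n = -84.00 kJ/mol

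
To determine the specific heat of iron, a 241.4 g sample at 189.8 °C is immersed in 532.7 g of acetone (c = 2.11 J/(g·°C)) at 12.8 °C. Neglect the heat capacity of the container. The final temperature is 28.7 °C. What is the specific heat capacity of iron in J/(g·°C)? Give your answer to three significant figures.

c = 0.460 J/(g·°C)

q_gained = (532.7 × 2.11) × (28.7 − 12.8) = 17870 J
q_lost = 241.4 × c × (189.8 − 28.7) = 38889.54 c
Set equal: c = 17870 / 38889.54 = 0.460 J/(g·°C)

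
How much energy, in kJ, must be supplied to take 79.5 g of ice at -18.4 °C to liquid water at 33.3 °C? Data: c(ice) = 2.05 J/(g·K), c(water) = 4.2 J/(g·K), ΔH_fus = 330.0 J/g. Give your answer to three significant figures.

q1 (heat ice -18.4→0.0 °C): 79.5 × 2.05 × 18.4 = 2999 J
q2 (melt at 0 °C): 79.5 × 330.0 = 26235 J
q3 (heat water 0.0→33.3 °C): 79.5 × 4.2 × 33.3 = 11119 J
Total: 2999 + 26235 + 11119 = 40353 J = 40.4 kJ

q = 40.4 kJ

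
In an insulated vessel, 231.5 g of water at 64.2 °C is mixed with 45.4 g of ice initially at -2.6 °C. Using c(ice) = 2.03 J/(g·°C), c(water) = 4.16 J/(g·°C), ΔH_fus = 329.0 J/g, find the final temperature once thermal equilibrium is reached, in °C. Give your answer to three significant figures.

T_f = 40.5 °C

Heat to bring ice to 0 °C and melt it: q₁ = 45.4×2.03×2.6 + 45.4×329.0 = 15176 J
Heat the water can supply cooling to 0 °C: 231.5×4.16×64.2 = 61827.2 J > q₁, so all ice melts.
Energy balance: 231.5×4.16×(64.2 − T) = 15176 + 45.4×4.16×(T − 0)
963.04(64.2 − T) = 15176 + 188.864 T
61827.2 − 15176 = 1151.904 T
T = 46651.2 / 1151.904 = 40.50 °C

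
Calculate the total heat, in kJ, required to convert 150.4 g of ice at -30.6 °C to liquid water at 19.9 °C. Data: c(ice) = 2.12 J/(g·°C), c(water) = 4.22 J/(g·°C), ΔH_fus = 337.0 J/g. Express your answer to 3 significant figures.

q = 73.1 kJ

q1 (heat ice -30.6→0.0 °C): 150.4 × 2.12 × 30.6 = 9757 J
q2 (melt at 0 °C): 150.4 × 337.0 = 50685 J
q3 (heat water 0.0→19.9 °C): 150.4 × 4.22 × 19.9 = 12630 J
Total: 9757 + 50685 + 12630 = 73072 J = 73.1 kJ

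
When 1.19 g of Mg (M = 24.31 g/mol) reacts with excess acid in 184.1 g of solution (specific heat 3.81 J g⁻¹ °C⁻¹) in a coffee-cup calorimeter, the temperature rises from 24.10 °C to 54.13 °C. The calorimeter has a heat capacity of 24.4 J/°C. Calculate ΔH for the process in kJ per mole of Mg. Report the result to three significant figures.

|ΔT| = |54.13 − 24.10| = 30.03 °C
|q_surr| = (184.1 × 3.81 + 24.4) × 30.03 = 725.821 × 30.03 = 21800 J
n(Mg) = 1.19 / 24.31 = 0.04895 mol
Temperature rose, so q_rxn = −|q_surr| = -21.80 kJ
ΔH = q_rxn / n = -445.4 kJ/mol

ΔH = -445 kJ/mol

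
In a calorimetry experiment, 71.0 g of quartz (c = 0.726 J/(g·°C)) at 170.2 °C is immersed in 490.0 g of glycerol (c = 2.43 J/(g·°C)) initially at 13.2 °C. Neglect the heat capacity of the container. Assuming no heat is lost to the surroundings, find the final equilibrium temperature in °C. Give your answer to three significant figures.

T_f = 19.7 °C

Heat lost by quartz = heat gained by glycerol.
(71.0)(0.726)(170.2 − T) = (490.0)(2.43)(T − 13.2)
51.546 (170.2 − T) = 1190.7 (T − 13.2)
8773.1 − 51.546 T = 1190.7 T − 15717
24490.1 = 1242.246 T
T = 19.71 °C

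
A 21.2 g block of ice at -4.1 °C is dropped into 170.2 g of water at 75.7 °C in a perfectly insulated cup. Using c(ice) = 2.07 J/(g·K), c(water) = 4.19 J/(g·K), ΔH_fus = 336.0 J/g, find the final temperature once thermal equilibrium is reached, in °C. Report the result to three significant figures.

Heat to bring ice to 0 °C and melt it: q₁ = 21.2×2.07×4.1 + 21.2×336.0 = 7303.1 J
Heat the water can supply cooling to 0 °C: 170.2×4.19×75.7 = 53984.5 J > q₁, so all ice melts.
Energy balance: 170.2×4.19×(75.7 − T) = 7303.1 + 21.2×4.19×(T − 0)
713.138(75.7 − T) = 7303.1 + 88.828 T
53984.5 − 7303.1 = 801.966 T
T = 46681.4 / 801.966 = 58.21 °C

T_f = 58.2 °C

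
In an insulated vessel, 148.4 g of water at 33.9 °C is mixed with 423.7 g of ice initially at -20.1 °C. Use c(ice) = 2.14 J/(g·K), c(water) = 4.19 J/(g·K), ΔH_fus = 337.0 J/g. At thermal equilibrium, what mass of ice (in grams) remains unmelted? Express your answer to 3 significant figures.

Heat to warm all ice to 0 °C: 423.7×2.14×20.1 = 18225 J
Heat released by water cooling to 0 °C: 148.4×4.19×33.9 = 21079 J
21079 J < 18225 + 423.7×337.0 = 161011.9 J, so not all ice melts; final T = 0 °C.
Heat left for melting: 21079 − 18225 = 2854 J
Mass melted = 2854 / 337.0 = 8.469 g
Ice remaining = 423.7 − 8.469 = 415.231 g

m_ice remaining = 415 g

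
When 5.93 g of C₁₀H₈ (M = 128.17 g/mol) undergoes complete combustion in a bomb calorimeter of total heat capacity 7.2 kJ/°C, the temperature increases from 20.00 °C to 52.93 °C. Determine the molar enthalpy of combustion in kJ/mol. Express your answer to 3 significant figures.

ΔT = 52.93 − 20.00 = 32.93 °C
q_cal = C_cal × ΔT = 7.2 × 32.93 = 237.096 kJ
n = 5.93 / 128.17 = 0.04627 mol
q_rxn = −q_cal = -237.096 kJ
ΔH = -237.096 / 0.04627 = -5124 kJ/mol

ΔH = -5120 kJ/mol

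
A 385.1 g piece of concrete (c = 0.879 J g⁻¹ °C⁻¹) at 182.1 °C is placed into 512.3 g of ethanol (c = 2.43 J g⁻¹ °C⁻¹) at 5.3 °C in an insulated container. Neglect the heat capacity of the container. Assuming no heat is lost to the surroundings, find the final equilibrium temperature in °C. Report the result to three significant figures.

Heat lost by concrete = heat gained by ethanol.
(385.1)(0.879)(182.1 − T) = (512.3)(2.43)(T − 5.3)
338.5029 (182.1 − T) = 1244.889 (T − 5.3)
61641 − 338.5029 T = 1244.889 T − 6597.9
68238.9 = 1583.3919 T
T = 43.10 °C

T_f = 43.1 °C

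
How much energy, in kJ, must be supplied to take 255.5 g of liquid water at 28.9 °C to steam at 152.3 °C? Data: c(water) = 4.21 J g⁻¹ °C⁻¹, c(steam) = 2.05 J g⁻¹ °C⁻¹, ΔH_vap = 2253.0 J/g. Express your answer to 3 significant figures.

q1 (heat water 28.9→100.0 °C): 255.5 × 4.21 × 71.1 = 76479 J
q2 (vaporize at 100 °C): 255.5 × 2253.0 = 575642 J
q3 (heat steam 100.0→152.3 °C): 255.5 × 2.05 × 52.3 = 27393 J
Total: 76479 + 575642 + 27393 = 679514 J = 680 kJ

q = 680 kJ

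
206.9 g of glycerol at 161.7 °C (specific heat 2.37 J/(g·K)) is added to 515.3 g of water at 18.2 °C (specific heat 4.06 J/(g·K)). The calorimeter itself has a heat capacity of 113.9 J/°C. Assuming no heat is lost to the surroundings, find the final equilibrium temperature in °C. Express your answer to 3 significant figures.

Heat lost by glycerol = heat gained by water + calorimeter.
(206.9)(2.37)(161.7 − T) = [(515.3)(4.06) + 113.9](T − 18.2)
490.353 (161.7 − T) = 2206.018 (T − 18.2)
79290 − 490.353 T = 2206.018 T − 40150
119440 = 2696.371 T
T = 44.30 °C

T_f = 44.3 °C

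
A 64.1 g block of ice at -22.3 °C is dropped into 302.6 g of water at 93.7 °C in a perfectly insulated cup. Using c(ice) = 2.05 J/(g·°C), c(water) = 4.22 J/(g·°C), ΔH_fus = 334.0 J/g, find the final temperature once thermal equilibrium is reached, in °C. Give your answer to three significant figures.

T_f = 61.6 °C

Heat to bring ice to 0 °C and melt it: q₁ = 64.1×2.05×22.3 + 64.1×334.0 = 24340 J
Heat the water can supply cooling to 0 °C: 302.6×4.22×93.7 = 119652 J > q₁, so all ice melts.
Energy balance: 302.6×4.22×(93.7 − T) = 24340 + 64.1×4.22×(T − 0)
1276.972(93.7 − T) = 24340 + 270.502 T
119652 − 24340 = 1547.474 T
T = 95312 / 1547.474 = 61.59 °C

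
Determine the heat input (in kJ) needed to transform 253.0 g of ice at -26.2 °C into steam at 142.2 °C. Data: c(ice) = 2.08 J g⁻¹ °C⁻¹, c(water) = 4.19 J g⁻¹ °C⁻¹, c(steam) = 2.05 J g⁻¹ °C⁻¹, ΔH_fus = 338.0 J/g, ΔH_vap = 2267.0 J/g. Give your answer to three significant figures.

q = 801 kJ

q1 (heat ice -26.2→0.0 °C): 253.0 × 2.08 × 26.2 = 13787 J
q2 (melt at 0 °C): 253.0 × 338.0 = 85514 J
q3 (heat water 0.0→100.0 °C): 253.0 × 4.19 × 100.0 = 106007 J
q4 (vaporize at 100 °C): 253.0 × 2267.0 = 573551 J
q5 (heat steam 100.0→142.2 °C): 253.0 × 2.05 × 42.2 = 21887 J
Total: 13787 + 85514 + 106007 + 573551 + 21887 = 800746 J = 801 kJ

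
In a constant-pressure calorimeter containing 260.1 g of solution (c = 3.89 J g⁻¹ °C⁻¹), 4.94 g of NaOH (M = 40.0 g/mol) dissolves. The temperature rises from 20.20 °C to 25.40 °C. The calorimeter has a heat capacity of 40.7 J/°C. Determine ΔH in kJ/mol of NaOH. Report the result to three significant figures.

ΔH = -44.3 kJ/mol

|ΔT| = |25.40 − 20.20| = 5.20 °C
|q_surr| = (260.1 × 3.89 + 40.7) × 5.20 = 1052.489 × 5.20 = 5473 J
n(NaOH) = 4.94 / 40.0 = 0.1235 mol
Temperature rose, so q_rxn = −|q_surr| = -5.473 kJ
ΔH = q_rxn / n = -44.32 kJ/mol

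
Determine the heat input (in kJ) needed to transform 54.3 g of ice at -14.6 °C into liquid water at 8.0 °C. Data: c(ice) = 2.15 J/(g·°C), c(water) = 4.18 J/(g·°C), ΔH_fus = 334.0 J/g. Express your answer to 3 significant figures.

q = 21.7 kJ

q1 (heat ice -14.6→0.0 °C): 54.3 × 2.15 × 14.6 = 1704 J
q2 (melt at 0 °C): 54.3 × 334.0 = 18136 J
q3 (heat water 0.0→8.0 °C): 54.3 × 4.18 × 8.0 = 1816 J
Total: 1704 + 18136 + 1816 = 21656 J = 21.7 kJ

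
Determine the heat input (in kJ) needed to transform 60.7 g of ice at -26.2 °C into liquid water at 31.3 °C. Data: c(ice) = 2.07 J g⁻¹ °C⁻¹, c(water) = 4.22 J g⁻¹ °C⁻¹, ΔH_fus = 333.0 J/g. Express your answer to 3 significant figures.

q1 (heat ice -26.2→0.0 °C): 60.7 × 2.07 × 26.2 = 3292 J
q2 (melt at 0 °C): 60.7 × 333.0 = 20213 J
q3 (heat water 0.0→31.3 °C): 60.7 × 4.22 × 31.3 = 8018 J
Total: 3292 + 20213 + 8018 = 31523 J = 31.5 kJ

q = 31.5 kJ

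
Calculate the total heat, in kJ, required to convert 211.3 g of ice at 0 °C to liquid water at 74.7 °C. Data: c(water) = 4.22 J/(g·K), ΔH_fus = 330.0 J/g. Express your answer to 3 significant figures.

q1 (melt at 0 °C): 211.3 × 330.0 = 69729 J
q2 (heat water 0.0→74.7 °C): 211.3 × 4.22 × 74.7 = 66609 J
Total: 69729 + 66609 = 136338 J = 136 kJ

q = 136 kJ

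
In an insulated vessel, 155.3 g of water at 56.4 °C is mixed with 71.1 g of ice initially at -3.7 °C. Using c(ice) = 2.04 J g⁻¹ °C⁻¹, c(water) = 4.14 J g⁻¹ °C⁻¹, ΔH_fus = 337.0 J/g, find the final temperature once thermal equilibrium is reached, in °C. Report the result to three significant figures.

Heat to bring ice to 0 °C and melt it: q₁ = 71.1×2.04×3.7 + 71.1×337.0 = 24497 J
Heat the water can supply cooling to 0 °C: 155.3×4.14×56.4 = 36261.9 J > q₁, so all ice melts.
Energy balance: 155.3×4.14×(56.4 − T) = 24497 + 71.1×4.14×(T − 0)
642.942(56.4 − T) = 24497 + 294.354 T
36261.9 − 24497 = 937.296 T
T = 11764.9 / 937.296 = 12.55 °C

T_f = 12.6 °C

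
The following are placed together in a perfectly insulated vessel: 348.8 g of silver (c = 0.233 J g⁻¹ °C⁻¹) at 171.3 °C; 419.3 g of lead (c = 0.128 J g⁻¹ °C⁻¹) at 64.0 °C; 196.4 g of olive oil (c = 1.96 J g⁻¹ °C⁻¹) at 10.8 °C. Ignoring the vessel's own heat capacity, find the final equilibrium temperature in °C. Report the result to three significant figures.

Σ mᵢcᵢ(T − Tᵢ) = 0  ⇒  T = Σ mᵢcᵢTᵢ / Σ mᵢcᵢ
Σ mᵢcᵢ = 348.8×0.233 + 419.3×0.128 + 196.4×1.96 = 519.8848
Σ mᵢcᵢTᵢ = 81.2704×171.3 + 53.6704×64.0 + 384.944×10.8 = 21514
T = 21514 / 519.8848 = 41.38 °C

T_f = 41.4 °C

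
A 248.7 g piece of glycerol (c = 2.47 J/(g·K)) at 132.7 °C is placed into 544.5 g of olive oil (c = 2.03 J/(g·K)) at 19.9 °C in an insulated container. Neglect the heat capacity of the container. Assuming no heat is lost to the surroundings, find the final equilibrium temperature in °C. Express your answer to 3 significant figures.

T_f = 60.2 °C

Heat lost by glycerol = heat gained by olive oil.
(248.7)(2.47)(132.7 − T) = (544.5)(2.03)(T − 19.9)
614.289 (132.7 − T) = 1105.335 (T − 19.9)
81516 − 614.289 T = 1105.335 T − 21996
103512 = 1719.624 T
T = 60.19 °C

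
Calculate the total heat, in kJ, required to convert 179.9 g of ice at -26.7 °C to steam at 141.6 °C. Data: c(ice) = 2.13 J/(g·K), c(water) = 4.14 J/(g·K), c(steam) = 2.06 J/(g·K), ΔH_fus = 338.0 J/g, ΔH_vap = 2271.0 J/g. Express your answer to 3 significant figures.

q = 569 kJ

q1 (heat ice -26.7→0.0 °C): 179.9 × 2.13 × 26.7 = 10231 J
q2 (melt at 0 °C): 179.9 × 338.0 = 60806 J
q3 (heat water 0.0→100.0 °C): 179.9 × 4.14 × 100.0 = 74479 J
q4 (vaporize at 100 °C): 179.9 × 2271.0 = 408553 J
q5 (heat steam 100.0→141.6 °C): 179.9 × 2.06 × 41.6 = 15417 J
Total: 10231 + 60806 + 74479 + 408553 + 15417 = 569486 J = 569 kJ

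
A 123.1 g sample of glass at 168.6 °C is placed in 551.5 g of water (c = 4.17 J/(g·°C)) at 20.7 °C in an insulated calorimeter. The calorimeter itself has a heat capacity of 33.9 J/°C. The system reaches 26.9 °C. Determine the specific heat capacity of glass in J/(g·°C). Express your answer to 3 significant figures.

c = 0.829 J/(g·°C)

q_gained = (551.5 × 4.17 + 33.9) × (26.9 − 20.7) = 14469 J
q_lost = 123.1 × c × (168.6 − 26.9) = 17443.27 c
Set equal: c = 14469 / 17443.27 = 0.829 J/(g·°C)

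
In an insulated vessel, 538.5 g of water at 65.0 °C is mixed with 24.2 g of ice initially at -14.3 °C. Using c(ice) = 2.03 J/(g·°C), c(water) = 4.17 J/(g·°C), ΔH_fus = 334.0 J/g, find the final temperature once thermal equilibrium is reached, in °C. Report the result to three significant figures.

T_f = 58.5 °C

Heat to bring ice to 0 °C and melt it: q₁ = 24.2×2.03×14.3 + 24.2×334.0 = 8785.3 J
Heat the water can supply cooling to 0 °C: 538.5×4.17×65.0 = 145960 J > q₁, so all ice melts.
Energy balance: 538.5×4.17×(65.0 − T) = 8785.3 + 24.2×4.17×(T − 0)
2245.545(65.0 − T) = 8785.3 + 100.914 T
145960 − 8785.3 = 2346.459 T
T = 137174.7 / 2346.459 = 58.46 °C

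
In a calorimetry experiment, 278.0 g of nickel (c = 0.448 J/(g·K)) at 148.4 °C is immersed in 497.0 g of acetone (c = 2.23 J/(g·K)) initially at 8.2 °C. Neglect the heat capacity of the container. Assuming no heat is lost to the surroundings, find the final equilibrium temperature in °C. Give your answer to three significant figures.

T_f = 22.4 °C

Heat lost by nickel = heat gained by acetone.
(278.0)(0.448)(148.4 − T) = (497.0)(2.23)(T − 8.2)
124.544 (148.4 − T) = 1108.31 (T − 8.2)
18482 − 124.544 T = 1108.31 T − 9088.1
27570.1 = 1232.854 T
T = 22.36 °C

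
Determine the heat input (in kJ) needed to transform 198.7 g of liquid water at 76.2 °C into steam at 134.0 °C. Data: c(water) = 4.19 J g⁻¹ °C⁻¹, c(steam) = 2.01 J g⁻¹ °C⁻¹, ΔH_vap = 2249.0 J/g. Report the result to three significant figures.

q = 480 kJ

q1 (heat water 76.2→100.0 °C): 198.7 × 4.19 × 23.8 = 19815 J
q2 (vaporize at 100 °C): 198.7 × 2249.0 = 446876 J
q3 (heat steam 100.0→134.0 °C): 198.7 × 2.01 × 34.0 = 13579 J
Total: 19815 + 446876 + 13579 = 480270 J = 480 kJ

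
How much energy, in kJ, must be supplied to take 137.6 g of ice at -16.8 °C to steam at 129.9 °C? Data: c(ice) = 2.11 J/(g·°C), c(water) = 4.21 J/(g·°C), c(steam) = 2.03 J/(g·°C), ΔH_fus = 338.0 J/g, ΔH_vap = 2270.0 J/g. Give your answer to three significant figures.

q1 (heat ice -16.8→0.0 °C): 137.6 × 2.11 × 16.8 = 4878 J
q2 (melt at 0 °C): 137.6 × 338.0 = 46509 J
q3 (heat water 0.0→100.0 °C): 137.6 × 4.21 × 100.0 = 57930 J
q4 (vaporize at 100 °C): 137.6 × 2270.0 = 312352 J
q5 (heat steam 100.0→129.9 °C): 137.6 × 2.03 × 29.9 = 8352 J
Total: 4878 + 46509 + 57930 + 312352 + 8352 = 430021 J = 430 kJ

q = 430 kJ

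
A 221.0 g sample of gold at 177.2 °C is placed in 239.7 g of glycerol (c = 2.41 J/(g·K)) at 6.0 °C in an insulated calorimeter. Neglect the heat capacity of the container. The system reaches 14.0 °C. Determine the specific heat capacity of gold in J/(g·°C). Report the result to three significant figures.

c = 0.128 J/(g·°C)

q_gained = (239.7 × 2.41) × (14.0 − 6.0) = 4621 J
q_lost = 221.0 × c × (177.2 − 14.0) = 36067.2 c
Set equal: c = 4621 / 36067.2 = 0.128 J/(g·°C)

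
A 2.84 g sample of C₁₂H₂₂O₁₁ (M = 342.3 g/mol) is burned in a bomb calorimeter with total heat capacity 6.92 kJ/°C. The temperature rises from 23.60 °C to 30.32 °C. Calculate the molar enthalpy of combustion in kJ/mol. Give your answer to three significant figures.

ΔH = -5600 kJ/mol

ΔT = 30.32 − 23.60 = 6.72 °C
q_cal = C_cal × ΔT = 6.92 × 6.72 = 46.5024 kJ
n = 2.84 / 342.3 = 0.008297 mol
q_rxn = −q_cal = -46.5024 kJ
ΔH = -46.5024 / 0.008297 = -5604.7 kJ/mol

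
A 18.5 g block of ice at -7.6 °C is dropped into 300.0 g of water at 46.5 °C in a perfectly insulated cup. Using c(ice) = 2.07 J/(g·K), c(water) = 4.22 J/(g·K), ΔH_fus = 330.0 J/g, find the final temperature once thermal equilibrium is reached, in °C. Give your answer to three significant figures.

Heat to bring ice to 0 °C and melt it: q₁ = 18.5×2.07×7.6 + 18.5×330.0 = 6396.0 J
Heat the water can supply cooling to 0 °C: 300.0×4.22×46.5 = 58869.0 J > q₁, so all ice melts.
Energy balance: 300.0×4.22×(46.5 − T) = 6396.0 + 18.5×4.22×(T − 0)
1266(46.5 − T) = 6396.0 + 78.07 T
58869.0 − 6396.0 = 1344.07 T
T = 52473.0 / 1344.07 = 39.04 °C

T_f = 39.0 °C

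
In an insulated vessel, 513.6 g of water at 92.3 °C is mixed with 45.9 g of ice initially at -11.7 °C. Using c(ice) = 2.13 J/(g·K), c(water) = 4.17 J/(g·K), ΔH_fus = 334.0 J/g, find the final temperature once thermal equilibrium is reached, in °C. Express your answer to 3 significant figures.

Heat to bring ice to 0 °C and melt it: q₁ = 45.9×2.13×11.7 + 45.9×334.0 = 16474 J
Heat the water can supply cooling to 0 °C: 513.6×4.17×92.3 = 197680 J > q₁, so all ice melts.
Energy balance: 513.6×4.17×(92.3 − T) = 16474 + 45.9×4.17×(T − 0)
2141.712(92.3 − T) = 16474 + 191.403 T
197680 − 16474 = 2333.115 T
T = 181206 / 2333.115 = 77.67 °C

T_f = 77.7 °C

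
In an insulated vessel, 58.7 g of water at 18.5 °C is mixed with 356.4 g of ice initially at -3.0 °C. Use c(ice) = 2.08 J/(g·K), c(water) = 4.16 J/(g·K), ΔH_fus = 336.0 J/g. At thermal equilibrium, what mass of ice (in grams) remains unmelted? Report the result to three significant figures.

m_ice remaining = 350 g

Heat to warm all ice to 0 °C: 356.4×2.08×3.0 = 2223.9 J
Heat released by water cooling to 0 °C: 58.7×4.16×18.5 = 4517.6 J
4517.6 J < 2223.9 + 356.4×336.0 = 121974.3 J, so not all ice melts; final T = 0 °C.
Heat left for melting: 4517.6 − 2223.9 = 2293.7 J
Mass melted = 2293.7 / 336.0 = 6.826 g
Ice remaining = 356.4 − 6.826 = 349.574 g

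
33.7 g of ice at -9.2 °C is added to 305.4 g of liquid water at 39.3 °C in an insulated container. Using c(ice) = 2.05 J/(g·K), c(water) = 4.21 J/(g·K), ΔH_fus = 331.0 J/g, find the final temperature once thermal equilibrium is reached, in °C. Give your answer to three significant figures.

Heat to bring ice to 0 °C and melt it: q₁ = 33.7×2.05×9.2 + 33.7×331.0 = 11790 J
Heat the water can supply cooling to 0 °C: 305.4×4.21×39.3 = 50529.3 J > q₁, so all ice melts.
Energy balance: 305.4×4.21×(39.3 − T) = 11790 + 33.7×4.21×(T − 0)
1285.734(39.3 − T) = 11790 + 141.877 T
50529.3 − 11790 = 1427.611 T
T = 38739.3 / 1427.611 = 27.14 °C

T_f = 27.1 °C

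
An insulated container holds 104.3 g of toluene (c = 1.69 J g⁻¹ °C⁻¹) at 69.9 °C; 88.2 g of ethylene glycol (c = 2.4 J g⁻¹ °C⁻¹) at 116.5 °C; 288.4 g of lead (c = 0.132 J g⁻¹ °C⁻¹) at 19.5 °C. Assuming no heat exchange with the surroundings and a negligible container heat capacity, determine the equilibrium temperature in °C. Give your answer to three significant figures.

Σ mᵢcᵢ(T − Tᵢ) = 0  ⇒  T = Σ mᵢcᵢTᵢ / Σ mᵢcᵢ
Σ mᵢcᵢ = 104.3×1.69 + 88.2×2.4 + 288.4×0.132 = 426.0158
Σ mᵢcᵢTᵢ = 176.267×69.9 + 211.68×116.5 + 38.0688×19.5 = 37724
T = 37724 / 426.0158 = 88.55 °C

T_f = 88.6 °C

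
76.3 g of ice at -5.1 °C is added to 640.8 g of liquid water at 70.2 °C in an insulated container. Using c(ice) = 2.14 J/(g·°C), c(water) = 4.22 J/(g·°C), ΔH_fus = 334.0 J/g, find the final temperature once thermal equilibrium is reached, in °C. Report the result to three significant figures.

T_f = 54.0 °C

Heat to bring ice to 0 °C and melt it: q₁ = 76.3×2.14×5.1 + 76.3×334.0 = 26317 J
Heat the water can supply cooling to 0 °C: 640.8×4.22×70.2 = 189833 J > q₁, so all ice melts.
Energy balance: 640.8×4.22×(70.2 − T) = 26317 + 76.3×4.22×(T − 0)
2704.176(70.2 − T) = 26317 + 321.986 T
189833 − 26317 = 3026.162 T
T = 163516 / 3026.162 = 54.03 °C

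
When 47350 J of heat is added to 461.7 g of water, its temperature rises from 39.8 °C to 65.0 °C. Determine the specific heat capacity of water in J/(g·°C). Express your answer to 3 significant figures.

c = 4.07 J/(g·°C)

c = q / (m ΔT) = 47350 / (461.7 × 25.2)
c = 47350 / 11634.84 = 4.07 J/(g·°C)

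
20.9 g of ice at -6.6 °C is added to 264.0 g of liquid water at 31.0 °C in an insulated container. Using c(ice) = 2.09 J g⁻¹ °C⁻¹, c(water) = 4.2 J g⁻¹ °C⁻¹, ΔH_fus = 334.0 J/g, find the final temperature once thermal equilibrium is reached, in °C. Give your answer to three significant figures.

Heat to bring ice to 0 °C and melt it: q₁ = 20.9×2.09×6.6 + 20.9×334.0 = 7268.9 J
Heat the water can supply cooling to 0 °C: 264.0×4.2×31.0 = 34372.8 J > q₁, so all ice melts.
Energy balance: 264.0×4.2×(31.0 − T) = 7268.9 + 20.9×4.2×(T − 0)
1108.8(31.0 − T) = 7268.9 + 87.78 T
34372.8 − 7268.9 = 1196.58 T
T = 27103.9 / 1196.58 = 22.65 °C

T_f = 22.7 °C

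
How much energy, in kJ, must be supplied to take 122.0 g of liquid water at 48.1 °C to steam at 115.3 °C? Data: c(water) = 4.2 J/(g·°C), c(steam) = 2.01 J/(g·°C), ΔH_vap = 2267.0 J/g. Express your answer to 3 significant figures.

q1 (heat water 48.1→100.0 °C): 122.0 × 4.2 × 51.9 = 26594 J
q2 (vaporize at 100 °C): 122.0 × 2267.0 = 276574 J
q3 (heat steam 100.0→115.3 °C): 122.0 × 2.01 × 15.3 = 3752 J
Total: 26594 + 276574 + 3752 = 306920 J = 307 kJ

q = 307 kJ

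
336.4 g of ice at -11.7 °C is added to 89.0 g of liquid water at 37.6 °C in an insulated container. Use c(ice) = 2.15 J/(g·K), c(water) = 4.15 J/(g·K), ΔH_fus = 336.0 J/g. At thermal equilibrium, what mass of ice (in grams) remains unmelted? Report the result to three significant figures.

m_ice remaining = 320 g

Heat to warm all ice to 0 °C: 336.4×2.15×11.7 = 8462.1 J
Heat released by water cooling to 0 °C: 89.0×4.15×37.6 = 13888 J
13888 J < 8462.1 + 336.4×336.0 = 121492.5 J, so not all ice melts; final T = 0 °C.
Heat left for melting: 13888 − 8462.1 = 5425.9 J
Mass melted = 5425.9 / 336.0 = 16.15 g
Ice remaining = 336.4 − 16.15 = 320.25 g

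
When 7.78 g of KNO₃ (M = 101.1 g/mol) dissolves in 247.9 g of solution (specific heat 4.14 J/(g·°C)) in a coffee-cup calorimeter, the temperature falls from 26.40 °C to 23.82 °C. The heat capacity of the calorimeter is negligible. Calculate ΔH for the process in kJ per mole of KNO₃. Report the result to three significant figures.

|ΔT| = |23.82 − 26.40| = 2.58 °C
|q_surr| = (247.9 × 4.14) × 2.58 = 1026.306 × 2.58 = 2648 J
n(KNO₃) = 7.78 / 101.1 = 0.07695 mol
Temperature fell, so q_rxn = +|q_surr| = 2.648 kJ
ΔH = q_rxn / n = 34.41 kJ/mol

ΔH = 34.4 kJ/mol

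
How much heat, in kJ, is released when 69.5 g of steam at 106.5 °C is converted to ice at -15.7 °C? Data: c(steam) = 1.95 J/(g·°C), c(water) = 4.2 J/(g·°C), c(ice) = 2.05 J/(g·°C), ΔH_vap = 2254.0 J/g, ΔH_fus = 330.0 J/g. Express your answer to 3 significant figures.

q = 212 kJ

q1 (cool steam 106.5→100 °C): 69.5 × 1.95 × 6.5 = 881 J
q2 (condense at 100 °C): 69.5 × 2254.0 = 156653 J
q3 (cool water 100→0 °C): 69.5 × 4.2 × 100.0 = 29190 J
q4 (freeze at 0 °C): 69.5 × 330.0 = 22935 J
q5 (cool ice 0→-15.7 °C): 69.5 × 2.05 × 15.7 = 2237 J
Total: 881 + 156653 + 29190 + 22935 + 2237 = 211896 J = 212 kJ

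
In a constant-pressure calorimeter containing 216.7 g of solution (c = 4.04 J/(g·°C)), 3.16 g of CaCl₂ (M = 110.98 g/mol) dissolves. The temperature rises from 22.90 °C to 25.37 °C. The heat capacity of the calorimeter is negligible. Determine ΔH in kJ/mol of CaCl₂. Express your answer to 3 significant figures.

|ΔT| = |25.37 − 22.90| = 2.47 °C
|q_surr| = (216.7 × 4.04) × 2.47 = 875.468 × 2.47 = 2162 J
n(CaCl₂) = 3.16 / 110.98 = 0.02847 mol
Temperature rose, so q_rxn = −|q_surr| = -2.162 kJ
ΔH = q_rxn / n = -75.94 kJ/mol

ΔH = -75.9 kJ/mol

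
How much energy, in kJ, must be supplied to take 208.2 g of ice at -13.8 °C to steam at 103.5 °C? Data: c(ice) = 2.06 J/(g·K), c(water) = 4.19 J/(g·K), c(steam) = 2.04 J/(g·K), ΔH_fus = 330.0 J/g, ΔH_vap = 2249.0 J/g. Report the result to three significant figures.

q1 (heat ice -13.8→0.0 °C): 208.2 × 2.06 × 13.8 = 5919 J
q2 (melt at 0 °C): 208.2 × 330.0 = 68706 J
q3 (heat water 0.0→100.0 °C): 208.2 × 4.19 × 100.0 = 87236 J
q4 (vaporize at 100 °C): 208.2 × 2249.0 = 468242 J
q5 (heat steam 100.0→103.5 °C): 208.2 × 2.04 × 3.5 = 1487 J
Total: 5919 + 68706 + 87236 + 468242 + 1487 = 631590 J = 632 kJ

q = 632 kJ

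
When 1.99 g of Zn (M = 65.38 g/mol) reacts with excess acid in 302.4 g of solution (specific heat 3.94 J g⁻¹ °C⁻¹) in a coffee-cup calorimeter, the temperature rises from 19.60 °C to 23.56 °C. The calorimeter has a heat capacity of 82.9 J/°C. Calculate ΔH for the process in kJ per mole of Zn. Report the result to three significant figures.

|ΔT| = |23.56 − 19.60| = 3.96 °C
|q_surr| = (302.4 × 3.94 + 82.9) × 3.96 = 1274.356 × 3.96 = 5046 J
n(Zn) = 1.99 / 65.38 = 0.03044 mol
Temperature rose, so q_rxn = −|q_surr| = -5.046 kJ
ΔH = q_rxn / n = -165.8 kJ/mol

ΔH = -166 kJ/mol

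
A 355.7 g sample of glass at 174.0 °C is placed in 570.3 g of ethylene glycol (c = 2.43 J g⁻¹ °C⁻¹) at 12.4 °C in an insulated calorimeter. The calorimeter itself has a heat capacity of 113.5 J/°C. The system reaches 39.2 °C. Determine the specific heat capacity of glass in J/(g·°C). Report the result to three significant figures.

c = 0.838 J/(g·°C)

q_gained = (570.3 × 2.43 + 113.5) × (39.2 − 12.4) = 40180 J
q_lost = 355.7 × c × (174.0 − 39.2) = 47948.36 c
Set equal: c = 40180 / 47948.36 = 0.838 J/(g·°C)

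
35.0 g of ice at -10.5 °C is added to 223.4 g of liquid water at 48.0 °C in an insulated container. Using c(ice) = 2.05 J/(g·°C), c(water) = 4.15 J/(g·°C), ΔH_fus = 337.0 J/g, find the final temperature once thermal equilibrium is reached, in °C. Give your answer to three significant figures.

T_f = 29.8 °C

Heat to bring ice to 0 °C and melt it: q₁ = 35.0×2.05×10.5 + 35.0×337.0 = 12548 J
Heat the water can supply cooling to 0 °C: 223.4×4.15×48.0 = 44501.3 J > q₁, so all ice melts.
Energy balance: 223.4×4.15×(48.0 − T) = 12548 + 35.0×4.15×(T − 0)
927.11(48.0 − T) = 12548 + 145.25 T
44501.3 − 12548 = 1072.36 T
T = 31953.3 / 1072.36 = 29.80 °C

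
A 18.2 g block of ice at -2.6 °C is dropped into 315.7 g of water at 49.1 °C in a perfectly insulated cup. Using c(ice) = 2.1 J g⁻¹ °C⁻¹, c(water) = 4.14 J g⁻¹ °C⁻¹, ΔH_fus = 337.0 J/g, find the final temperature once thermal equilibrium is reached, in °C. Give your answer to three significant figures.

Heat to bring ice to 0 °C and melt it: q₁ = 18.2×2.1×2.6 + 18.2×337.0 = 6232.8 J
Heat the water can supply cooling to 0 °C: 315.7×4.14×49.1 = 64173.6 J > q₁, so all ice melts.
Energy balance: 315.7×4.14×(49.1 − T) = 6232.8 + 18.2×4.14×(T − 0)
1306.998(49.1 − T) = 6232.8 + 75.348 T
64173.6 − 6232.8 = 1382.346 T
T = 57940.8 / 1382.346 = 41.91 °C

T_f = 41.9 °C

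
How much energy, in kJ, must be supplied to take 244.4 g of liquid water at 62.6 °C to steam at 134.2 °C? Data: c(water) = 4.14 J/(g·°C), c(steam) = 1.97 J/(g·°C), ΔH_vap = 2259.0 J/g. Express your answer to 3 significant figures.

q = 606 kJ

q1 (heat water 62.6→100.0 °C): 244.4 × 4.14 × 37.4 = 37842 J
q2 (vaporize at 100 °C): 244.4 × 2259.0 = 552100 J
q3 (heat steam 100.0→134.2 °C): 244.4 × 1.97 × 34.2 = 16466 J
Total: 37842 + 552100 + 16466 = 606408 J = 606 kJ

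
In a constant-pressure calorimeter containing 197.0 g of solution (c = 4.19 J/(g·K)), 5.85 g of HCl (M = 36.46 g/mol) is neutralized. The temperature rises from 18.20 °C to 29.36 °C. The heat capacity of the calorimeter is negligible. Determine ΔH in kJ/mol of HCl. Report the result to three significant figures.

|ΔT| = |29.36 − 18.20| = 11.16 °C
|q_surr| = (197.0 × 4.19) × 11.16 = 825.43 × 11.16 = 9212 J
n(HCl) = 5.85 / 36.46 = 0.1604 mol
Temperature rose, so q_rxn = −|q_surr| = -9.212 kJ
ΔH = q_rxn / n = -57.43 kJ/mol

ΔH = -57.4 kJ/mol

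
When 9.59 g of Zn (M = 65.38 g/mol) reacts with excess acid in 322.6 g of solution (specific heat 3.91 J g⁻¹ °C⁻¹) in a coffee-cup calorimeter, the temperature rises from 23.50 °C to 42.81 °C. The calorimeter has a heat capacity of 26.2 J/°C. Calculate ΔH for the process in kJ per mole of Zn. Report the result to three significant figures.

ΔH = -170 kJ/mol

|ΔT| = |42.81 − 23.50| = 19.31 °C
|q_surr| = (322.6 × 3.91 + 26.2) × 19.31 = 1287.566 × 19.31 = 24863 J
n(Zn) = 9.59 / 65.38 = 0.14668 mol
Temperature rose, so q_rxn = −|q_surr| = -24.863 kJ
ΔH = q_rxn / n = -169.5 kJ/mol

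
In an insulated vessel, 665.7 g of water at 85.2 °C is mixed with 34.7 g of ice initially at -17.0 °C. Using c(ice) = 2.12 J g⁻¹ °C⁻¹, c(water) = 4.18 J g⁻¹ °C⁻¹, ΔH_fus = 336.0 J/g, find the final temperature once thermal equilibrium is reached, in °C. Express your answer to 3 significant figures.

Heat to bring ice to 0 °C and melt it: q₁ = 34.7×2.12×17.0 + 34.7×336.0 = 12910 J
Heat the water can supply cooling to 0 °C: 665.7×4.18×85.2 = 237080 J > q₁, so all ice melts.
Energy balance: 665.7×4.18×(85.2 − T) = 12910 + 34.7×4.18×(T − 0)
2782.626(85.2 − T) = 12910 + 145.046 T
237080 − 12910 = 2927.672 T
T = 224170 / 2927.672 = 76.57 °C

T_f = 76.6 °C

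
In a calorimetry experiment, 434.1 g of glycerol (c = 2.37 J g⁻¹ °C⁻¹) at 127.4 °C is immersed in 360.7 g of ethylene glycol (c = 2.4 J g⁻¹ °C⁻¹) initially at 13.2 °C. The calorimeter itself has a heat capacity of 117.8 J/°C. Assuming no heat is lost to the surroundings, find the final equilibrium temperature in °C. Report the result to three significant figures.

Heat lost by glycerol = heat gained by ethylene glycol + calorimeter.
(434.1)(2.37)(127.4 − T) = [(360.7)(2.4) + 117.8](T − 13.2)
1028.817 (127.4 − T) = 983.48 (T − 13.2)
131070 − 1028.817 T = 983.48 T − 12982
144052 = 2012.297 T
T = 71.59 °C

T_f = 71.6 °C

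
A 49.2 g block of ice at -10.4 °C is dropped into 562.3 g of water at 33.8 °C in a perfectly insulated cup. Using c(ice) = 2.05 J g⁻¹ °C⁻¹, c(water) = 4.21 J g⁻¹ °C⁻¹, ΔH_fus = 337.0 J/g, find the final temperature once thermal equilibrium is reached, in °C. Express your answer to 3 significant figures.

Heat to bring ice to 0 °C and melt it: q₁ = 49.2×2.05×10.4 + 49.2×337.0 = 17629 J
Heat the water can supply cooling to 0 °C: 562.3×4.21×33.8 = 80014.2 J > q₁, so all ice melts.
Energy balance: 562.3×4.21×(33.8 − T) = 17629 + 49.2×4.21×(T − 0)
2367.283(33.8 − T) = 17629 + 207.132 T
80014.2 − 17629 = 2574.415 T
T = 62385.2 / 2574.415 = 24.23 °C

T_f = 24.2 °C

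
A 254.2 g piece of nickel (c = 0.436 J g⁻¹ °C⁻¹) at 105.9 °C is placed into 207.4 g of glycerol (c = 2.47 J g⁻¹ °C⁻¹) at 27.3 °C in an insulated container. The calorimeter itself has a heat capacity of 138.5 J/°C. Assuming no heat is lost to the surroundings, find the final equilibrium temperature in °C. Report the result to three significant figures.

T_f = 38.7 °C

Heat lost by nickel = heat gained by glycerol + calorimeter.
(254.2)(0.436)(105.9 − T) = [(207.4)(2.47) + 138.5](T − 27.3)
110.8312 (105.9 − T) = 650.778 (T − 27.3)
11737 − 110.8312 T = 650.778 T − 17766
29503 = 761.6092 T
T = 38.74 °C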